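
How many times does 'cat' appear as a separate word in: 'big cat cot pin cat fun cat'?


Scanning each word for exact match 'cat':
  Word 1: 'big' -> no
  Word 2: 'cat' -> MATCH
  Word 3: 'cot' -> no
  Word 4: 'pin' -> no
  Word 5: 'cat' -> MATCH
  Word 6: 'fun' -> no
  Word 7: 'cat' -> MATCH
Total matches: 3

3


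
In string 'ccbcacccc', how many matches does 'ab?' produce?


Pattern 'ab?' matches 'a' optionally followed by 'b'.
String: 'ccbcacccc'
Scanning left to right for 'a' then checking next char:
  Match 1: 'a' (a not followed by b)
Total matches: 1

1


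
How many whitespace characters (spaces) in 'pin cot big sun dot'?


\s matches whitespace characters (spaces, tabs, etc.).
Text: 'pin cot big sun dot'
This text has 5 words separated by spaces.
Number of spaces = number of words - 1 = 5 - 1 = 4

4


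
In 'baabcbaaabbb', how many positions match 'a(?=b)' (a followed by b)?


Lookahead 'a(?=b)' matches 'a' only when followed by 'b'.
String: 'baabcbaaabbb'
Checking each position where char is 'a':
  pos 1: 'a' -> no (next='a')
  pos 2: 'a' -> MATCH (next='b')
  pos 6: 'a' -> no (next='a')
  pos 7: 'a' -> no (next='a')
  pos 8: 'a' -> MATCH (next='b')
Matching positions: [2, 8]
Count: 2

2


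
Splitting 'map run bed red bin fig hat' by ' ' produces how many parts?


Splitting by ' ' breaks the string at each occurrence of the separator.
Text: 'map run bed red bin fig hat'
Parts after split:
  Part 1: 'map'
  Part 2: 'run'
  Part 3: 'bed'
  Part 4: 'red'
  Part 5: 'bin'
  Part 6: 'fig'
  Part 7: 'hat'
Total parts: 7

7


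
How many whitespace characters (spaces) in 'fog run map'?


\s matches whitespace characters (spaces, tabs, etc.).
Text: 'fog run map'
This text has 3 words separated by spaces.
Number of spaces = number of words - 1 = 3 - 1 = 2

2


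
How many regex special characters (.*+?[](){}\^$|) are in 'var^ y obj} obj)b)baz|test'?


Regex special characters are: . * + ? [ ] ( ) { } \ ^ $ |
Scanning 'var^ y obj} obj)b)baz|test':
  pos 3: '^' -> SPECIAL
  pos 10: '}' -> SPECIAL
  pos 15: ')' -> SPECIAL
  pos 17: ')' -> SPECIAL
  pos 21: '|' -> SPECIAL
Special chars found: ['^', '}', ')', ')', '|']
Total: 5

5


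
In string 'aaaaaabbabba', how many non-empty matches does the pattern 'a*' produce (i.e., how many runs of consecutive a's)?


Pattern 'a*' matches zero or more a's. We want non-empty runs of consecutive a's.
String: 'aaaaaabbabba'
Walking through the string to find runs of a's:
  Run 1: positions 0-5 -> 'aaaaaa'
  Run 2: positions 8-8 -> 'a'
  Run 3: positions 11-11 -> 'a'
Non-empty runs found: ['aaaaaa', 'a', 'a']
Count: 3

3


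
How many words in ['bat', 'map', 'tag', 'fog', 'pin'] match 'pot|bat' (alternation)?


Alternation 'pot|bat' matches either 'pot' or 'bat'.
Checking each word:
  'bat' -> MATCH
  'map' -> no
  'tag' -> no
  'fog' -> no
  'pin' -> no
Matches: ['bat']
Count: 1

1


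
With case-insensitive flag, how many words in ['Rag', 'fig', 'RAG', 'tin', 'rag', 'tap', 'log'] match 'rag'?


Case-insensitive matching: compare each word's lowercase form to 'rag'.
  'Rag' -> lower='rag' -> MATCH
  'fig' -> lower='fig' -> no
  'RAG' -> lower='rag' -> MATCH
  'tin' -> lower='tin' -> no
  'rag' -> lower='rag' -> MATCH
  'tap' -> lower='tap' -> no
  'log' -> lower='log' -> no
Matches: ['Rag', 'RAG', 'rag']
Count: 3

3


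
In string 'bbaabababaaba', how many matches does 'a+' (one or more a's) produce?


Pattern 'a+' matches one or more consecutive a's.
String: 'bbaabababaaba'
Scanning for runs of a:
  Match 1: 'aa' (length 2)
  Match 2: 'a' (length 1)
  Match 3: 'a' (length 1)
  Match 4: 'aa' (length 2)
  Match 5: 'a' (length 1)
Total matches: 5

5


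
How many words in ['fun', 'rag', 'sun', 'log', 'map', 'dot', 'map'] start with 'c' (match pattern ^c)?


Pattern ^c anchors to start of word. Check which words begin with 'c':
  'fun' -> no
  'rag' -> no
  'sun' -> no
  'log' -> no
  'map' -> no
  'dot' -> no
  'map' -> no
Matching words: []
Count: 0

0


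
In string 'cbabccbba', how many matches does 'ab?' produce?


Pattern 'ab?' matches 'a' optionally followed by 'b'.
String: 'cbabccbba'
Scanning left to right for 'a' then checking next char:
  Match 1: 'ab' (a followed by b)
  Match 2: 'a' (a not followed by b)
Total matches: 2

2


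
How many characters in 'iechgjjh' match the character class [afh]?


Character class [afh] matches any of: {a, f, h}
Scanning string 'iechgjjh' character by character:
  pos 0: 'i' -> no
  pos 1: 'e' -> no
  pos 2: 'c' -> no
  pos 3: 'h' -> MATCH
  pos 4: 'g' -> no
  pos 5: 'j' -> no
  pos 6: 'j' -> no
  pos 7: 'h' -> MATCH
Total matches: 2

2


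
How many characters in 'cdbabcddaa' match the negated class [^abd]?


Negated class [^abd] matches any char NOT in {a, b, d}
Scanning 'cdbabcddaa':
  pos 0: 'c' -> MATCH
  pos 1: 'd' -> no (excluded)
  pos 2: 'b' -> no (excluded)
  pos 3: 'a' -> no (excluded)
  pos 4: 'b' -> no (excluded)
  pos 5: 'c' -> MATCH
  pos 6: 'd' -> no (excluded)
  pos 7: 'd' -> no (excluded)
  pos 8: 'a' -> no (excluded)
  pos 9: 'a' -> no (excluded)
Total matches: 2

2


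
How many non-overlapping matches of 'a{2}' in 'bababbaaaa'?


Pattern 'a{2}' matches exactly 2 consecutive a's (greedy, non-overlapping).
String: 'bababbaaaa'
Scanning for runs of a's:
  Run at pos 1: 'a' (length 1) -> 0 match(es)
  Run at pos 3: 'a' (length 1) -> 0 match(es)
  Run at pos 6: 'aaaa' (length 4) -> 2 match(es)
Matches found: ['aa', 'aa']
Total: 2

2


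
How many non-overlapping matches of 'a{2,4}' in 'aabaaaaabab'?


Pattern 'a{2,4}' matches between 2 and 4 consecutive a's (greedy).
String: 'aabaaaaabab'
Finding runs of a's and applying greedy matching:
  Run at pos 0: 'aa' (length 2)
  Run at pos 3: 'aaaaa' (length 5)
  Run at pos 9: 'a' (length 1)
Matches: ['aa', 'aaaa']
Count: 2

2


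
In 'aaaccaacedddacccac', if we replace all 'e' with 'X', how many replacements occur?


re.sub('e', 'X', text) replaces every occurrence of 'e' with 'X'.
Text: 'aaaccaacedddacccac'
Scanning for 'e':
  pos 8: 'e' -> replacement #1
Total replacements: 1

1


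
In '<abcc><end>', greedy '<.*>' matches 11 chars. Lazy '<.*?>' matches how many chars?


Greedy '<.*>' tries to match as MUCH as possible.
Lazy '<.*?>' tries to match as LITTLE as possible.

String: '<abcc><end>'
Greedy '<.*>' starts at first '<' and extends to the LAST '>': '<abcc><end>' (11 chars)
Lazy '<.*?>' starts at first '<' and stops at the FIRST '>': '<abcc>' (6 chars)

6


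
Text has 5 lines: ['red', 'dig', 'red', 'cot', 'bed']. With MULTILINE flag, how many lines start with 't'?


With MULTILINE flag, ^ matches the start of each line.
Lines: ['red', 'dig', 'red', 'cot', 'bed']
Checking which lines start with 't':
  Line 1: 'red' -> no
  Line 2: 'dig' -> no
  Line 3: 'red' -> no
  Line 4: 'cot' -> no
  Line 5: 'bed' -> no
Matching lines: []
Count: 0

0


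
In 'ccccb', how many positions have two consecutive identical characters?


Looking for consecutive identical characters in 'ccccb':
  pos 0-1: 'c' vs 'c' -> MATCH ('cc')
  pos 1-2: 'c' vs 'c' -> MATCH ('cc')
  pos 2-3: 'c' vs 'c' -> MATCH ('cc')
  pos 3-4: 'c' vs 'b' -> different
Consecutive identical pairs: ['cc', 'cc', 'cc']
Count: 3

3


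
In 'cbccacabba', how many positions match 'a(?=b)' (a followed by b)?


Lookahead 'a(?=b)' matches 'a' only when followed by 'b'.
String: 'cbccacabba'
Checking each position where char is 'a':
  pos 4: 'a' -> no (next='c')
  pos 6: 'a' -> MATCH (next='b')
Matching positions: [6]
Count: 1

1


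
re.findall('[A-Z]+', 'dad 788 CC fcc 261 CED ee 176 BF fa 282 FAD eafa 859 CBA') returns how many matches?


Pattern '[A-Z]+' finds one or more uppercase letters.
Text: 'dad 788 CC fcc 261 CED ee 176 BF fa 282 FAD eafa 859 CBA'
Scanning for matches:
  Match 1: 'CC'
  Match 2: 'CED'
  Match 3: 'BF'
  Match 4: 'FAD'
  Match 5: 'CBA'
Total matches: 5

5


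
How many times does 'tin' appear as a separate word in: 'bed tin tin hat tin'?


Scanning each word for exact match 'tin':
  Word 1: 'bed' -> no
  Word 2: 'tin' -> MATCH
  Word 3: 'tin' -> MATCH
  Word 4: 'hat' -> no
  Word 5: 'tin' -> MATCH
Total matches: 3

3


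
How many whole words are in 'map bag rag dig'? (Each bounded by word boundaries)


Word boundaries (\b) mark the start/end of each word.
Text: 'map bag rag dig'
Splitting by whitespace:
  Word 1: 'map'
  Word 2: 'bag'
  Word 3: 'rag'
  Word 4: 'dig'
Total whole words: 4

4


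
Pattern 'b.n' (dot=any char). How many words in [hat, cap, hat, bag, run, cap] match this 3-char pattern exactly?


Pattern 'b.n' means: starts with 'b', any single char, ends with 'n'.
Checking each word (must be exactly 3 chars):
  'hat' (len=3): no
  'cap' (len=3): no
  'hat' (len=3): no
  'bag' (len=3): no
  'run' (len=3): no
  'cap' (len=3): no
Matching words: []
Total: 0

0


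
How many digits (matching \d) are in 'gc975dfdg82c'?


\d matches any digit 0-9.
Scanning 'gc975dfdg82c':
  pos 2: '9' -> DIGIT
  pos 3: '7' -> DIGIT
  pos 4: '5' -> DIGIT
  pos 9: '8' -> DIGIT
  pos 10: '2' -> DIGIT
Digits found: ['9', '7', '5', '8', '2']
Total: 5

5


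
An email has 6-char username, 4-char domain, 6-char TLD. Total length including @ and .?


An email address has format: username@domain.tld
Username length: 6
'@' character: 1
Domain length: 4
'.' character: 1
TLD length: 6
Total = 6 + 1 + 4 + 1 + 6 = 18

18


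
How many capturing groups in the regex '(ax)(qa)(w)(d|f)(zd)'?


To count capturing groups, count each '(' that starts a group.
Pattern: '(ax)(qa)(w)(d|f)(zd)'
Walking through the pattern:
  Position 0: '(' -> group #1
  Position 4: '(' -> group #2
  Position 8: '(' -> group #3
  Position 11: '(' -> group #4
  Position 16: '(' -> group #5
Total capturing groups: 5

5


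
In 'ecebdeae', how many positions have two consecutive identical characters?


Looking for consecutive identical characters in 'ecebdeae':
  pos 0-1: 'e' vs 'c' -> different
  pos 1-2: 'c' vs 'e' -> different
  pos 2-3: 'e' vs 'b' -> different
  pos 3-4: 'b' vs 'd' -> different
  pos 4-5: 'd' vs 'e' -> different
  pos 5-6: 'e' vs 'a' -> different
  pos 6-7: 'a' vs 'e' -> different
Consecutive identical pairs: []
Count: 0

0


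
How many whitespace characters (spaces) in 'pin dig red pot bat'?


\s matches whitespace characters (spaces, tabs, etc.).
Text: 'pin dig red pot bat'
This text has 5 words separated by spaces.
Number of spaces = number of words - 1 = 5 - 1 = 4

4


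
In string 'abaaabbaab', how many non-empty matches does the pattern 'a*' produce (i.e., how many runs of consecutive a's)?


Pattern 'a*' matches zero or more a's. We want non-empty runs of consecutive a's.
String: 'abaaabbaab'
Walking through the string to find runs of a's:
  Run 1: positions 0-0 -> 'a'
  Run 2: positions 2-4 -> 'aaa'
  Run 3: positions 7-8 -> 'aa'
Non-empty runs found: ['a', 'aaa', 'aa']
Count: 3

3


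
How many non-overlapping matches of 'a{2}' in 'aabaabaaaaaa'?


Pattern 'a{2}' matches exactly 2 consecutive a's (greedy, non-overlapping).
String: 'aabaabaaaaaa'
Scanning for runs of a's:
  Run at pos 0: 'aa' (length 2) -> 1 match(es)
  Run at pos 3: 'aa' (length 2) -> 1 match(es)
  Run at pos 6: 'aaaaaa' (length 6) -> 3 match(es)
Matches found: ['aa', 'aa', 'aa', 'aa', 'aa']
Total: 5

5


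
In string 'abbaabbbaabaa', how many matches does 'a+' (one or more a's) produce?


Pattern 'a+' matches one or more consecutive a's.
String: 'abbaabbbaabaa'
Scanning for runs of a:
  Match 1: 'a' (length 1)
  Match 2: 'aa' (length 2)
  Match 3: 'aa' (length 2)
  Match 4: 'aa' (length 2)
Total matches: 4

4


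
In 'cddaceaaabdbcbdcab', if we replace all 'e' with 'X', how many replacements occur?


re.sub('e', 'X', text) replaces every occurrence of 'e' with 'X'.
Text: 'cddaceaaabdbcbdcab'
Scanning for 'e':
  pos 5: 'e' -> replacement #1
Total replacements: 1

1


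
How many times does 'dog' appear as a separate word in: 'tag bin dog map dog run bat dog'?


Scanning each word for exact match 'dog':
  Word 1: 'tag' -> no
  Word 2: 'bin' -> no
  Word 3: 'dog' -> MATCH
  Word 4: 'map' -> no
  Word 5: 'dog' -> MATCH
  Word 6: 'run' -> no
  Word 7: 'bat' -> no
  Word 8: 'dog' -> MATCH
Total matches: 3

3


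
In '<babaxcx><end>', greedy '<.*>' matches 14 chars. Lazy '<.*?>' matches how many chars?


Greedy '<.*>' tries to match as MUCH as possible.
Lazy '<.*?>' tries to match as LITTLE as possible.

String: '<babaxcx><end>'
Greedy '<.*>' starts at first '<' and extends to the LAST '>': '<babaxcx><end>' (14 chars)
Lazy '<.*?>' starts at first '<' and stops at the FIRST '>': '<babaxcx>' (9 chars)

9


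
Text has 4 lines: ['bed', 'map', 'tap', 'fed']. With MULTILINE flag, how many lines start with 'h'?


With MULTILINE flag, ^ matches the start of each line.
Lines: ['bed', 'map', 'tap', 'fed']
Checking which lines start with 'h':
  Line 1: 'bed' -> no
  Line 2: 'map' -> no
  Line 3: 'tap' -> no
  Line 4: 'fed' -> no
Matching lines: []
Count: 0

0


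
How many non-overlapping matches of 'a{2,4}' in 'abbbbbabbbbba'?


Pattern 'a{2,4}' matches between 2 and 4 consecutive a's (greedy).
String: 'abbbbbabbbbba'
Finding runs of a's and applying greedy matching:
  Run at pos 0: 'a' (length 1)
  Run at pos 6: 'a' (length 1)
  Run at pos 12: 'a' (length 1)
Matches: []
Count: 0

0


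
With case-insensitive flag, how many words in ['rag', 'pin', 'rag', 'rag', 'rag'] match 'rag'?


Case-insensitive matching: compare each word's lowercase form to 'rag'.
  'rag' -> lower='rag' -> MATCH
  'pin' -> lower='pin' -> no
  'rag' -> lower='rag' -> MATCH
  'rag' -> lower='rag' -> MATCH
  'rag' -> lower='rag' -> MATCH
Matches: ['rag', 'rag', 'rag', 'rag']
Count: 4

4


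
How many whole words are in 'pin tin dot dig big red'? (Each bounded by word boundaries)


Word boundaries (\b) mark the start/end of each word.
Text: 'pin tin dot dig big red'
Splitting by whitespace:
  Word 1: 'pin'
  Word 2: 'tin'
  Word 3: 'dot'
  Word 4: 'dig'
  Word 5: 'big'
  Word 6: 'red'
Total whole words: 6

6


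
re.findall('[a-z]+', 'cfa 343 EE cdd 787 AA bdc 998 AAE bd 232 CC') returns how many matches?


Pattern '[a-z]+' finds one or more lowercase letters.
Text: 'cfa 343 EE cdd 787 AA bdc 998 AAE bd 232 CC'
Scanning for matches:
  Match 1: 'cfa'
  Match 2: 'cdd'
  Match 3: 'bdc'
  Match 4: 'bd'
Total matches: 4

4


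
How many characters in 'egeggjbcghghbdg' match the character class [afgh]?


Character class [afgh] matches any of: {a, f, g, h}
Scanning string 'egeggjbcghghbdg' character by character:
  pos 0: 'e' -> no
  pos 1: 'g' -> MATCH
  pos 2: 'e' -> no
  pos 3: 'g' -> MATCH
  pos 4: 'g' -> MATCH
  pos 5: 'j' -> no
  pos 6: 'b' -> no
  pos 7: 'c' -> no
  pos 8: 'g' -> MATCH
  pos 9: 'h' -> MATCH
  pos 10: 'g' -> MATCH
  pos 11: 'h' -> MATCH
  pos 12: 'b' -> no
  pos 13: 'd' -> no
  pos 14: 'g' -> MATCH
Total matches: 8

8


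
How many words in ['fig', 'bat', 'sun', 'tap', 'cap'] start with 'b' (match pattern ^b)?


Pattern ^b anchors to start of word. Check which words begin with 'b':
  'fig' -> no
  'bat' -> MATCH (starts with 'b')
  'sun' -> no
  'tap' -> no
  'cap' -> no
Matching words: ['bat']
Count: 1

1


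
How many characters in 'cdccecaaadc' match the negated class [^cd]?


Negated class [^cd] matches any char NOT in {c, d}
Scanning 'cdccecaaadc':
  pos 0: 'c' -> no (excluded)
  pos 1: 'd' -> no (excluded)
  pos 2: 'c' -> no (excluded)
  pos 3: 'c' -> no (excluded)
  pos 4: 'e' -> MATCH
  pos 5: 'c' -> no (excluded)
  pos 6: 'a' -> MATCH
  pos 7: 'a' -> MATCH
  pos 8: 'a' -> MATCH
  pos 9: 'd' -> no (excluded)
  pos 10: 'c' -> no (excluded)
Total matches: 4

4


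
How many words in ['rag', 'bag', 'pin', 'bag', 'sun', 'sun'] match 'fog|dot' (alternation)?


Alternation 'fog|dot' matches either 'fog' or 'dot'.
Checking each word:
  'rag' -> no
  'bag' -> no
  'pin' -> no
  'bag' -> no
  'sun' -> no
  'sun' -> no
Matches: []
Count: 0

0


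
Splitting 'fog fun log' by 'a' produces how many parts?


Splitting by 'a' breaks the string at each occurrence of the separator.
Text: 'fog fun log'
Parts after split:
  Part 1: 'fog fun log'
Total parts: 1

1


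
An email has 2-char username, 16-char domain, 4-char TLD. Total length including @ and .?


An email address has format: username@domain.tld
Username length: 2
'@' character: 1
Domain length: 16
'.' character: 1
TLD length: 4
Total = 2 + 1 + 16 + 1 + 4 = 24

24


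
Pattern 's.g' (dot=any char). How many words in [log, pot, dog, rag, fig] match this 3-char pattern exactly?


Pattern 's.g' means: starts with 's', any single char, ends with 'g'.
Checking each word (must be exactly 3 chars):
  'log' (len=3): no
  'pot' (len=3): no
  'dog' (len=3): no
  'rag' (len=3): no
  'fig' (len=3): no
Matching words: []
Total: 0

0


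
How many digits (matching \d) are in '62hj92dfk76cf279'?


\d matches any digit 0-9.
Scanning '62hj92dfk76cf279':
  pos 0: '6' -> DIGIT
  pos 1: '2' -> DIGIT
  pos 4: '9' -> DIGIT
  pos 5: '2' -> DIGIT
  pos 9: '7' -> DIGIT
  pos 10: '6' -> DIGIT
  pos 13: '2' -> DIGIT
  pos 14: '7' -> DIGIT
  pos 15: '9' -> DIGIT
Digits found: ['6', '2', '9', '2', '7', '6', '2', '7', '9']
Total: 9

9


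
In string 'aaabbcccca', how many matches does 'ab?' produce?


Pattern 'ab?' matches 'a' optionally followed by 'b'.
String: 'aaabbcccca'
Scanning left to right for 'a' then checking next char:
  Match 1: 'a' (a not followed by b)
  Match 2: 'a' (a not followed by b)
  Match 3: 'ab' (a followed by b)
  Match 4: 'a' (a not followed by b)
Total matches: 4

4


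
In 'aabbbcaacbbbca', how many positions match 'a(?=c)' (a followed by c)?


Lookahead 'a(?=c)' matches 'a' only when followed by 'c'.
String: 'aabbbcaacbbbca'
Checking each position where char is 'a':
  pos 0: 'a' -> no (next='a')
  pos 1: 'a' -> no (next='b')
  pos 6: 'a' -> no (next='a')
  pos 7: 'a' -> MATCH (next='c')
Matching positions: [7]
Count: 1

1


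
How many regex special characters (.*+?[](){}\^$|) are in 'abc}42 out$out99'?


Regex special characters are: . * + ? [ ] ( ) { } \ ^ $ |
Scanning 'abc}42 out$out99':
  pos 3: '}' -> SPECIAL
  pos 10: '$' -> SPECIAL
Special chars found: ['}', '$']
Total: 2

2


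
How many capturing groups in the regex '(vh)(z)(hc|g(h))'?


To count capturing groups, count each '(' that starts a group.
Pattern: '(vh)(z)(hc|g(h))'
Walking through the pattern:
  Position 0: '(' -> group #1
  Position 4: '(' -> group #2
  Position 7: '(' -> group #3
  Position 12: '(' -> group #4
Total capturing groups: 4

4


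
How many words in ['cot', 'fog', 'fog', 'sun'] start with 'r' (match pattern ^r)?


Pattern ^r anchors to start of word. Check which words begin with 'r':
  'cot' -> no
  'fog' -> no
  'fog' -> no
  'sun' -> no
Matching words: []
Count: 0

0


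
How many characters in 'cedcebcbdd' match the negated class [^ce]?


Negated class [^ce] matches any char NOT in {c, e}
Scanning 'cedcebcbdd':
  pos 0: 'c' -> no (excluded)
  pos 1: 'e' -> no (excluded)
  pos 2: 'd' -> MATCH
  pos 3: 'c' -> no (excluded)
  pos 4: 'e' -> no (excluded)
  pos 5: 'b' -> MATCH
  pos 6: 'c' -> no (excluded)
  pos 7: 'b' -> MATCH
  pos 8: 'd' -> MATCH
  pos 9: 'd' -> MATCH
Total matches: 5

5


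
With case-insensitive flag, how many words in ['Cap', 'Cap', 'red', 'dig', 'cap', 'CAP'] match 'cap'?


Case-insensitive matching: compare each word's lowercase form to 'cap'.
  'Cap' -> lower='cap' -> MATCH
  'Cap' -> lower='cap' -> MATCH
  'red' -> lower='red' -> no
  'dig' -> lower='dig' -> no
  'cap' -> lower='cap' -> MATCH
  'CAP' -> lower='cap' -> MATCH
Matches: ['Cap', 'Cap', 'cap', 'CAP']
Count: 4

4


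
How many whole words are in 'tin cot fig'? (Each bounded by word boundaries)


Word boundaries (\b) mark the start/end of each word.
Text: 'tin cot fig'
Splitting by whitespace:
  Word 1: 'tin'
  Word 2: 'cot'
  Word 3: 'fig'
Total whole words: 3

3


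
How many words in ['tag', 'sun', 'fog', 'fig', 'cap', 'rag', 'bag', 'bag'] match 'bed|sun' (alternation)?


Alternation 'bed|sun' matches either 'bed' or 'sun'.
Checking each word:
  'tag' -> no
  'sun' -> MATCH
  'fog' -> no
  'fig' -> no
  'cap' -> no
  'rag' -> no
  'bag' -> no
  'bag' -> no
Matches: ['sun']
Count: 1

1


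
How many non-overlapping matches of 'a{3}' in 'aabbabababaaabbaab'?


Pattern 'a{3}' matches exactly 3 consecutive a's (greedy, non-overlapping).
String: 'aabbabababaaabbaab'
Scanning for runs of a's:
  Run at pos 0: 'aa' (length 2) -> 0 match(es)
  Run at pos 4: 'a' (length 1) -> 0 match(es)
  Run at pos 6: 'a' (length 1) -> 0 match(es)
  Run at pos 8: 'a' (length 1) -> 0 match(es)
  Run at pos 10: 'aaa' (length 3) -> 1 match(es)
  Run at pos 15: 'aa' (length 2) -> 0 match(es)
Matches found: ['aaa']
Total: 1

1


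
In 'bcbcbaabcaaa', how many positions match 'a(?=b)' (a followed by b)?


Lookahead 'a(?=b)' matches 'a' only when followed by 'b'.
String: 'bcbcbaabcaaa'
Checking each position where char is 'a':
  pos 5: 'a' -> no (next='a')
  pos 6: 'a' -> MATCH (next='b')
  pos 9: 'a' -> no (next='a')
  pos 10: 'a' -> no (next='a')
Matching positions: [6]
Count: 1

1


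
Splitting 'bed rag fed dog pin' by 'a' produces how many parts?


Splitting by 'a' breaks the string at each occurrence of the separator.
Text: 'bed rag fed dog pin'
Parts after split:
  Part 1: 'bed r'
  Part 2: 'g fed dog pin'
Total parts: 2

2


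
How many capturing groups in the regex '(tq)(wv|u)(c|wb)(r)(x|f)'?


To count capturing groups, count each '(' that starts a group.
Pattern: '(tq)(wv|u)(c|wb)(r)(x|f)'
Walking through the pattern:
  Position 0: '(' -> group #1
  Position 4: '(' -> group #2
  Position 10: '(' -> group #3
  Position 16: '(' -> group #4
  Position 19: '(' -> group #5
Total capturing groups: 5

5


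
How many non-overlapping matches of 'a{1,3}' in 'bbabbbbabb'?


Pattern 'a{1,3}' matches between 1 and 3 consecutive a's (greedy).
String: 'bbabbbbabb'
Finding runs of a's and applying greedy matching:
  Run at pos 2: 'a' (length 1)
  Run at pos 7: 'a' (length 1)
Matches: ['a', 'a']
Count: 2

2


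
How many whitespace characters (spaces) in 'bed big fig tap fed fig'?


\s matches whitespace characters (spaces, tabs, etc.).
Text: 'bed big fig tap fed fig'
This text has 6 words separated by spaces.
Number of spaces = number of words - 1 = 6 - 1 = 5

5


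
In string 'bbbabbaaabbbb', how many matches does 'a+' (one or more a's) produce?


Pattern 'a+' matches one or more consecutive a's.
String: 'bbbabbaaabbbb'
Scanning for runs of a:
  Match 1: 'a' (length 1)
  Match 2: 'aaa' (length 3)
Total matches: 2

2


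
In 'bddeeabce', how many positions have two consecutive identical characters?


Looking for consecutive identical characters in 'bddeeabce':
  pos 0-1: 'b' vs 'd' -> different
  pos 1-2: 'd' vs 'd' -> MATCH ('dd')
  pos 2-3: 'd' vs 'e' -> different
  pos 3-4: 'e' vs 'e' -> MATCH ('ee')
  pos 4-5: 'e' vs 'a' -> different
  pos 5-6: 'a' vs 'b' -> different
  pos 6-7: 'b' vs 'c' -> different
  pos 7-8: 'c' vs 'e' -> different
Consecutive identical pairs: ['dd', 'ee']
Count: 2

2


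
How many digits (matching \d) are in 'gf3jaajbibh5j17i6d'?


\d matches any digit 0-9.
Scanning 'gf3jaajbibh5j17i6d':
  pos 2: '3' -> DIGIT
  pos 11: '5' -> DIGIT
  pos 13: '1' -> DIGIT
  pos 14: '7' -> DIGIT
  pos 16: '6' -> DIGIT
Digits found: ['3', '5', '1', '7', '6']
Total: 5

5


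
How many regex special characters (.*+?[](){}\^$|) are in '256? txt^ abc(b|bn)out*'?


Regex special characters are: . * + ? [ ] ( ) { } \ ^ $ |
Scanning '256? txt^ abc(b|bn)out*':
  pos 3: '?' -> SPECIAL
  pos 8: '^' -> SPECIAL
  pos 13: '(' -> SPECIAL
  pos 15: '|' -> SPECIAL
  pos 18: ')' -> SPECIAL
  pos 22: '*' -> SPECIAL
Special chars found: ['?', '^', '(', '|', ')', '*']
Total: 6

6


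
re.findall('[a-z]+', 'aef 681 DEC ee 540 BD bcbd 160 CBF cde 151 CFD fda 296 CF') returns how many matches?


Pattern '[a-z]+' finds one or more lowercase letters.
Text: 'aef 681 DEC ee 540 BD bcbd 160 CBF cde 151 CFD fda 296 CF'
Scanning for matches:
  Match 1: 'aef'
  Match 2: 'ee'
  Match 3: 'bcbd'
  Match 4: 'cde'
  Match 5: 'fda'
Total matches: 5

5


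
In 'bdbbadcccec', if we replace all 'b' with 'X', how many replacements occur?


re.sub('b', 'X', text) replaces every occurrence of 'b' with 'X'.
Text: 'bdbbadcccec'
Scanning for 'b':
  pos 0: 'b' -> replacement #1
  pos 2: 'b' -> replacement #2
  pos 3: 'b' -> replacement #3
Total replacements: 3

3


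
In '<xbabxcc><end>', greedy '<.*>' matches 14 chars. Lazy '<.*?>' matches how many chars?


Greedy '<.*>' tries to match as MUCH as possible.
Lazy '<.*?>' tries to match as LITTLE as possible.

String: '<xbabxcc><end>'
Greedy '<.*>' starts at first '<' and extends to the LAST '>': '<xbabxcc><end>' (14 chars)
Lazy '<.*?>' starts at first '<' and stops at the FIRST '>': '<xbabxcc>' (9 chars)

9


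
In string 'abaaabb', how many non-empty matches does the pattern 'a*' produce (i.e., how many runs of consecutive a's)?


Pattern 'a*' matches zero or more a's. We want non-empty runs of consecutive a's.
String: 'abaaabb'
Walking through the string to find runs of a's:
  Run 1: positions 0-0 -> 'a'
  Run 2: positions 2-4 -> 'aaa'
Non-empty runs found: ['a', 'aaa']
Count: 2

2


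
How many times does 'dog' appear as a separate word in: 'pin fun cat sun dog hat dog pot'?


Scanning each word for exact match 'dog':
  Word 1: 'pin' -> no
  Word 2: 'fun' -> no
  Word 3: 'cat' -> no
  Word 4: 'sun' -> no
  Word 5: 'dog' -> MATCH
  Word 6: 'hat' -> no
  Word 7: 'dog' -> MATCH
  Word 8: 'pot' -> no
Total matches: 2

2


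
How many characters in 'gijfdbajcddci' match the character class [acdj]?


Character class [acdj] matches any of: {a, c, d, j}
Scanning string 'gijfdbajcddci' character by character:
  pos 0: 'g' -> no
  pos 1: 'i' -> no
  pos 2: 'j' -> MATCH
  pos 3: 'f' -> no
  pos 4: 'd' -> MATCH
  pos 5: 'b' -> no
  pos 6: 'a' -> MATCH
  pos 7: 'j' -> MATCH
  pos 8: 'c' -> MATCH
  pos 9: 'd' -> MATCH
  pos 10: 'd' -> MATCH
  pos 11: 'c' -> MATCH
  pos 12: 'i' -> no
Total matches: 8

8


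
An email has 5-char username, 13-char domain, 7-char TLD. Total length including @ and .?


An email address has format: username@domain.tld
Username length: 5
'@' character: 1
Domain length: 13
'.' character: 1
TLD length: 7
Total = 5 + 1 + 13 + 1 + 7 = 27

27


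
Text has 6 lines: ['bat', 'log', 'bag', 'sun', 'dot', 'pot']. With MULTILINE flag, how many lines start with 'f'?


With MULTILINE flag, ^ matches the start of each line.
Lines: ['bat', 'log', 'bag', 'sun', 'dot', 'pot']
Checking which lines start with 'f':
  Line 1: 'bat' -> no
  Line 2: 'log' -> no
  Line 3: 'bag' -> no
  Line 4: 'sun' -> no
  Line 5: 'dot' -> no
  Line 6: 'pot' -> no
Matching lines: []
Count: 0

0


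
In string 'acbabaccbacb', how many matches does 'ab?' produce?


Pattern 'ab?' matches 'a' optionally followed by 'b'.
String: 'acbabaccbacb'
Scanning left to right for 'a' then checking next char:
  Match 1: 'a' (a not followed by b)
  Match 2: 'ab' (a followed by b)
  Match 3: 'a' (a not followed by b)
  Match 4: 'a' (a not followed by b)
Total matches: 4

4


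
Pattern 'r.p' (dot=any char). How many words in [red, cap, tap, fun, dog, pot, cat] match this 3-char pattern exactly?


Pattern 'r.p' means: starts with 'r', any single char, ends with 'p'.
Checking each word (must be exactly 3 chars):
  'red' (len=3): no
  'cap' (len=3): no
  'tap' (len=3): no
  'fun' (len=3): no
  'dog' (len=3): no
  'pot' (len=3): no
  'cat' (len=3): no
Matching words: []
Total: 0

0


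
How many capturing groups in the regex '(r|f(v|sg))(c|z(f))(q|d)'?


To count capturing groups, count each '(' that starts a group.
Pattern: '(r|f(v|sg))(c|z(f))(q|d)'
Walking through the pattern:
  Position 0: '(' -> group #1
  Position 4: '(' -> group #2
  Position 11: '(' -> group #3
  Position 15: '(' -> group #4
  Position 19: '(' -> group #5
Total capturing groups: 5

5


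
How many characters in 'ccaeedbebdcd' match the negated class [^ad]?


Negated class [^ad] matches any char NOT in {a, d}
Scanning 'ccaeedbebdcd':
  pos 0: 'c' -> MATCH
  pos 1: 'c' -> MATCH
  pos 2: 'a' -> no (excluded)
  pos 3: 'e' -> MATCH
  pos 4: 'e' -> MATCH
  pos 5: 'd' -> no (excluded)
  pos 6: 'b' -> MATCH
  pos 7: 'e' -> MATCH
  pos 8: 'b' -> MATCH
  pos 9: 'd' -> no (excluded)
  pos 10: 'c' -> MATCH
  pos 11: 'd' -> no (excluded)
Total matches: 8

8


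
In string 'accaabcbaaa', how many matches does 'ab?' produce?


Pattern 'ab?' matches 'a' optionally followed by 'b'.
String: 'accaabcbaaa'
Scanning left to right for 'a' then checking next char:
  Match 1: 'a' (a not followed by b)
  Match 2: 'a' (a not followed by b)
  Match 3: 'ab' (a followed by b)
  Match 4: 'a' (a not followed by b)
  Match 5: 'a' (a not followed by b)
  Match 6: 'a' (a not followed by b)
Total matches: 6

6


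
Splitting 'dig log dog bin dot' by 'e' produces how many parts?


Splitting by 'e' breaks the string at each occurrence of the separator.
Text: 'dig log dog bin dot'
Parts after split:
  Part 1: 'dig log dog bin dot'
Total parts: 1

1


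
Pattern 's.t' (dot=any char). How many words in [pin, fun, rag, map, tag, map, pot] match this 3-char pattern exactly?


Pattern 's.t' means: starts with 's', any single char, ends with 't'.
Checking each word (must be exactly 3 chars):
  'pin' (len=3): no
  'fun' (len=3): no
  'rag' (len=3): no
  'map' (len=3): no
  'tag' (len=3): no
  'map' (len=3): no
  'pot' (len=3): no
Matching words: []
Total: 0

0


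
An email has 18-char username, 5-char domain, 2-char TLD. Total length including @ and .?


An email address has format: username@domain.tld
Username length: 18
'@' character: 1
Domain length: 5
'.' character: 1
TLD length: 2
Total = 18 + 1 + 5 + 1 + 2 = 27

27


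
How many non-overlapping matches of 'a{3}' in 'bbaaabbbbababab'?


Pattern 'a{3}' matches exactly 3 consecutive a's (greedy, non-overlapping).
String: 'bbaaabbbbababab'
Scanning for runs of a's:
  Run at pos 2: 'aaa' (length 3) -> 1 match(es)
  Run at pos 9: 'a' (length 1) -> 0 match(es)
  Run at pos 11: 'a' (length 1) -> 0 match(es)
  Run at pos 13: 'a' (length 1) -> 0 match(es)
Matches found: ['aaa']
Total: 1

1


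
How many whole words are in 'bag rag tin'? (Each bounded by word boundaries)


Word boundaries (\b) mark the start/end of each word.
Text: 'bag rag tin'
Splitting by whitespace:
  Word 1: 'bag'
  Word 2: 'rag'
  Word 3: 'tin'
Total whole words: 3

3


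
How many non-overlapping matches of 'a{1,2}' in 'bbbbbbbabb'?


Pattern 'a{1,2}' matches between 1 and 2 consecutive a's (greedy).
String: 'bbbbbbbabb'
Finding runs of a's and applying greedy matching:
  Run at pos 7: 'a' (length 1)
Matches: ['a']
Count: 1

1


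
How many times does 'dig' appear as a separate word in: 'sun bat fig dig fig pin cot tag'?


Scanning each word for exact match 'dig':
  Word 1: 'sun' -> no
  Word 2: 'bat' -> no
  Word 3: 'fig' -> no
  Word 4: 'dig' -> MATCH
  Word 5: 'fig' -> no
  Word 6: 'pin' -> no
  Word 7: 'cot' -> no
  Word 8: 'tag' -> no
Total matches: 1

1


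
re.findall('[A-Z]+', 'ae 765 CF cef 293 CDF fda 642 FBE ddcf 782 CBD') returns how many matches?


Pattern '[A-Z]+' finds one or more uppercase letters.
Text: 'ae 765 CF cef 293 CDF fda 642 FBE ddcf 782 CBD'
Scanning for matches:
  Match 1: 'CF'
  Match 2: 'CDF'
  Match 3: 'FBE'
  Match 4: 'CBD'
Total matches: 4

4


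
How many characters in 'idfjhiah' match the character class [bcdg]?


Character class [bcdg] matches any of: {b, c, d, g}
Scanning string 'idfjhiah' character by character:
  pos 0: 'i' -> no
  pos 1: 'd' -> MATCH
  pos 2: 'f' -> no
  pos 3: 'j' -> no
  pos 4: 'h' -> no
  pos 5: 'i' -> no
  pos 6: 'a' -> no
  pos 7: 'h' -> no
Total matches: 1

1


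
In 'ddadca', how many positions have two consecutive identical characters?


Looking for consecutive identical characters in 'ddadca':
  pos 0-1: 'd' vs 'd' -> MATCH ('dd')
  pos 1-2: 'd' vs 'a' -> different
  pos 2-3: 'a' vs 'd' -> different
  pos 3-4: 'd' vs 'c' -> different
  pos 4-5: 'c' vs 'a' -> different
Consecutive identical pairs: ['dd']
Count: 1

1


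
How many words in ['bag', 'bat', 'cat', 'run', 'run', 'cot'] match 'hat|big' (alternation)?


Alternation 'hat|big' matches either 'hat' or 'big'.
Checking each word:
  'bag' -> no
  'bat' -> no
  'cat' -> no
  'run' -> no
  'run' -> no
  'cot' -> no
Matches: []
Count: 0

0


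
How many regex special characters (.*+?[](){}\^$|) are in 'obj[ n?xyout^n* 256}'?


Regex special characters are: . * + ? [ ] ( ) { } \ ^ $ |
Scanning 'obj[ n?xyout^n* 256}':
  pos 3: '[' -> SPECIAL
  pos 6: '?' -> SPECIAL
  pos 12: '^' -> SPECIAL
  pos 14: '*' -> SPECIAL
  pos 19: '}' -> SPECIAL
Special chars found: ['[', '?', '^', '*', '}']
Total: 5

5


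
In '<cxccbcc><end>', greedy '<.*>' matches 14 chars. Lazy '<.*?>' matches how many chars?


Greedy '<.*>' tries to match as MUCH as possible.
Lazy '<.*?>' tries to match as LITTLE as possible.

String: '<cxccbcc><end>'
Greedy '<.*>' starts at first '<' and extends to the LAST '>': '<cxccbcc><end>' (14 chars)
Lazy '<.*?>' starts at first '<' and stops at the FIRST '>': '<cxccbcc>' (9 chars)

9


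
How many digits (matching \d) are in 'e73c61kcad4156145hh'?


\d matches any digit 0-9.
Scanning 'e73c61kcad4156145hh':
  pos 1: '7' -> DIGIT
  pos 2: '3' -> DIGIT
  pos 4: '6' -> DIGIT
  pos 5: '1' -> DIGIT
  pos 10: '4' -> DIGIT
  pos 11: '1' -> DIGIT
  pos 12: '5' -> DIGIT
  pos 13: '6' -> DIGIT
  pos 14: '1' -> DIGIT
  pos 15: '4' -> DIGIT
  pos 16: '5' -> DIGIT
Digits found: ['7', '3', '6', '1', '4', '1', '5', '6', '1', '4', '5']
Total: 11

11


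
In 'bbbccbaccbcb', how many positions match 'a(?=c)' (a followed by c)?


Lookahead 'a(?=c)' matches 'a' only when followed by 'c'.
String: 'bbbccbaccbcb'
Checking each position where char is 'a':
  pos 6: 'a' -> MATCH (next='c')
Matching positions: [6]
Count: 1

1


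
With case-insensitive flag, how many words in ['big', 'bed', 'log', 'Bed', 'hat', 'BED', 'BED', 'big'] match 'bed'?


Case-insensitive matching: compare each word's lowercase form to 'bed'.
  'big' -> lower='big' -> no
  'bed' -> lower='bed' -> MATCH
  'log' -> lower='log' -> no
  'Bed' -> lower='bed' -> MATCH
  'hat' -> lower='hat' -> no
  'BED' -> lower='bed' -> MATCH
  'BED' -> lower='bed' -> MATCH
  'big' -> lower='big' -> no
Matches: ['bed', 'Bed', 'BED', 'BED']
Count: 4

4


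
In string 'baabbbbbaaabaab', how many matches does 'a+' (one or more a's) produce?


Pattern 'a+' matches one or more consecutive a's.
String: 'baabbbbbaaabaab'
Scanning for runs of a:
  Match 1: 'aa' (length 2)
  Match 2: 'aaa' (length 3)
  Match 3: 'aa' (length 2)
Total matches: 3

3


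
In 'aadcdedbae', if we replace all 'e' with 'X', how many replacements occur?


re.sub('e', 'X', text) replaces every occurrence of 'e' with 'X'.
Text: 'aadcdedbae'
Scanning for 'e':
  pos 5: 'e' -> replacement #1
  pos 9: 'e' -> replacement #2
Total replacements: 2

2


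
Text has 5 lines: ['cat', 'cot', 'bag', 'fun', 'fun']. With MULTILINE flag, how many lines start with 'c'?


With MULTILINE flag, ^ matches the start of each line.
Lines: ['cat', 'cot', 'bag', 'fun', 'fun']
Checking which lines start with 'c':
  Line 1: 'cat' -> MATCH
  Line 2: 'cot' -> MATCH
  Line 3: 'bag' -> no
  Line 4: 'fun' -> no
  Line 5: 'fun' -> no
Matching lines: ['cat', 'cot']
Count: 2

2


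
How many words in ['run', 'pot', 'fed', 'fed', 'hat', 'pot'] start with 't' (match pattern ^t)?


Pattern ^t anchors to start of word. Check which words begin with 't':
  'run' -> no
  'pot' -> no
  'fed' -> no
  'fed' -> no
  'hat' -> no
  'pot' -> no
Matching words: []
Count: 0

0


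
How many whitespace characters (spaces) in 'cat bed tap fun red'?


\s matches whitespace characters (spaces, tabs, etc.).
Text: 'cat bed tap fun red'
This text has 5 words separated by spaces.
Number of spaces = number of words - 1 = 5 - 1 = 4

4


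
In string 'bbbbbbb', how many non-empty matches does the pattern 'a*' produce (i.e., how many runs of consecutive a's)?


Pattern 'a*' matches zero or more a's. We want non-empty runs of consecutive a's.
String: 'bbbbbbb'
Walking through the string to find runs of a's:
Non-empty runs found: []
Count: 0

0


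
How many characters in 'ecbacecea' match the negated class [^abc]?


Negated class [^abc] matches any char NOT in {a, b, c}
Scanning 'ecbacecea':
  pos 0: 'e' -> MATCH
  pos 1: 'c' -> no (excluded)
  pos 2: 'b' -> no (excluded)
  pos 3: 'a' -> no (excluded)
  pos 4: 'c' -> no (excluded)
  pos 5: 'e' -> MATCH
  pos 6: 'c' -> no (excluded)
  pos 7: 'e' -> MATCH
  pos 8: 'a' -> no (excluded)
Total matches: 3

3


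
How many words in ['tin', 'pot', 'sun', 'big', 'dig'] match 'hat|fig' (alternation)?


Alternation 'hat|fig' matches either 'hat' or 'fig'.
Checking each word:
  'tin' -> no
  'pot' -> no
  'sun' -> no
  'big' -> no
  'dig' -> no
Matches: []
Count: 0

0


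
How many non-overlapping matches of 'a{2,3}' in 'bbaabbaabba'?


Pattern 'a{2,3}' matches between 2 and 3 consecutive a's (greedy).
String: 'bbaabbaabba'
Finding runs of a's and applying greedy matching:
  Run at pos 2: 'aa' (length 2)
  Run at pos 6: 'aa' (length 2)
  Run at pos 10: 'a' (length 1)
Matches: ['aa', 'aa']
Count: 2

2


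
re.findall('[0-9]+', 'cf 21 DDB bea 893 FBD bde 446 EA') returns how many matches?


Pattern '[0-9]+' finds one or more digits.
Text: 'cf 21 DDB bea 893 FBD bde 446 EA'
Scanning for matches:
  Match 1: '21'
  Match 2: '893'
  Match 3: '446'
Total matches: 3

3


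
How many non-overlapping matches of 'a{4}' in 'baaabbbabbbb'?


Pattern 'a{4}' matches exactly 4 consecutive a's (greedy, non-overlapping).
String: 'baaabbbabbbb'
Scanning for runs of a's:
  Run at pos 1: 'aaa' (length 3) -> 0 match(es)
  Run at pos 7: 'a' (length 1) -> 0 match(es)
Matches found: []
Total: 0

0


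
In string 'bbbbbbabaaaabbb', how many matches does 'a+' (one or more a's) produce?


Pattern 'a+' matches one or more consecutive a's.
String: 'bbbbbbabaaaabbb'
Scanning for runs of a:
  Match 1: 'a' (length 1)
  Match 2: 'aaaa' (length 4)
Total matches: 2

2


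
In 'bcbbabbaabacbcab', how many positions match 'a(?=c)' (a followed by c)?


Lookahead 'a(?=c)' matches 'a' only when followed by 'c'.
String: 'bcbbabbaabacbcab'
Checking each position where char is 'a':
  pos 4: 'a' -> no (next='b')
  pos 7: 'a' -> no (next='a')
  pos 8: 'a' -> no (next='b')
  pos 10: 'a' -> MATCH (next='c')
  pos 14: 'a' -> no (next='b')
Matching positions: [10]
Count: 1

1


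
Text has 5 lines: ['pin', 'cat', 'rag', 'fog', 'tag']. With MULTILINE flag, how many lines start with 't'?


With MULTILINE flag, ^ matches the start of each line.
Lines: ['pin', 'cat', 'rag', 'fog', 'tag']
Checking which lines start with 't':
  Line 1: 'pin' -> no
  Line 2: 'cat' -> no
  Line 3: 'rag' -> no
  Line 4: 'fog' -> no
  Line 5: 'tag' -> MATCH
Matching lines: ['tag']
Count: 1

1


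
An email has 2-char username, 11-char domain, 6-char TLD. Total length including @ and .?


An email address has format: username@domain.tld
Username length: 2
'@' character: 1
Domain length: 11
'.' character: 1
TLD length: 6
Total = 2 + 1 + 11 + 1 + 6 = 21

21


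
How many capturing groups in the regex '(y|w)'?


To count capturing groups, count each '(' that starts a group.
Pattern: '(y|w)'
Walking through the pattern:
  Position 0: '(' -> group #1
Total capturing groups: 1

1


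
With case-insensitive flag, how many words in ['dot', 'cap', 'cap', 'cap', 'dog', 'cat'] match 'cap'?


Case-insensitive matching: compare each word's lowercase form to 'cap'.
  'dot' -> lower='dot' -> no
  'cap' -> lower='cap' -> MATCH
  'cap' -> lower='cap' -> MATCH
  'cap' -> lower='cap' -> MATCH
  'dog' -> lower='dog' -> no
  'cat' -> lower='cat' -> no
Matches: ['cap', 'cap', 'cap']
Count: 3

3
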